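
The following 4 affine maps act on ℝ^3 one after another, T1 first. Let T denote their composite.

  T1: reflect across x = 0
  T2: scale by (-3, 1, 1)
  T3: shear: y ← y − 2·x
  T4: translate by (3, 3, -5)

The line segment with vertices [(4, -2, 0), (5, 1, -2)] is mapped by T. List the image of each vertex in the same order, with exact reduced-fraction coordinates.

T1 reflect across x = 0: (4, -2, 0) → (-4, -2, 0); (5, 1, -2) → (-5, 1, -2)
T2 scale by (-3, 1, 1): (-4, -2, 0) → (12, -2, 0); (-5, 1, -2) → (15, 1, -2)
T3 shear: y ← y − 2·x: (12, -2, 0) → (12, -26, 0); (15, 1, -2) → (15, -29, -2)
T4 translate by (3, 3, -5): (12, -26, 0) → (15, -23, -5); (15, -29, -2) → (18, -26, -7)

image vertices: (15, -23, -5), (18, -26, -7)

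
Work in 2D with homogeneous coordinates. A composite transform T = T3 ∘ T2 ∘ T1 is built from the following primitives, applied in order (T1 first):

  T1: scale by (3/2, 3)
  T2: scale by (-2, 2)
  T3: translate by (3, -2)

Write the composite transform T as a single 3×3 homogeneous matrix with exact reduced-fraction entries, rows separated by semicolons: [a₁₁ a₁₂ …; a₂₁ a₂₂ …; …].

T = [-3 0 3; 0 6 -2; 0 0 1]

T1 = [3/2 0 0; 0 3 0; 0 0 1]
T2·T1 = [-3 0 0; 0 6 0; 0 0 1]
T3·…·T1 = [-3 0 3; 0 6 -2; 0 0 1]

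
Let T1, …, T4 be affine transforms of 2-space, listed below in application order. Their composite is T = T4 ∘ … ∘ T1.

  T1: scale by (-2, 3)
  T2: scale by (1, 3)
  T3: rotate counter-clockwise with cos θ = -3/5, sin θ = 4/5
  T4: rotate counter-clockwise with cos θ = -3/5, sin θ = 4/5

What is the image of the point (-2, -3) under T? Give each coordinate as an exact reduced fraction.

T1 scale by (-2, 3): (-2, -3) → (4, -9)
T2 scale by (1, 3): (4, -9) → (4, -27)
T3 rotate counter-clockwise with cos θ = -3/5, sin θ = 4/5: (4, -27) → (96/5, 97/5)
T4 rotate counter-clockwise with cos θ = -3/5, sin θ = 4/5: (96/5, 97/5) → (-676/25, 93/25)

T(p) = (-676/25, 93/25)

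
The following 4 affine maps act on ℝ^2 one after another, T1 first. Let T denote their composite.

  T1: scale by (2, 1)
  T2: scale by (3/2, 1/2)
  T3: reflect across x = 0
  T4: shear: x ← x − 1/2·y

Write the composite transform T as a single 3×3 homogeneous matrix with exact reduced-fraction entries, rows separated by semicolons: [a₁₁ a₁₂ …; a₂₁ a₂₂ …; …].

T = [-3 -1/4 0; 0 1/2 0; 0 0 1]

T1 = [2 0 0; 0 1 0; 0 0 1]
T2·T1 = [3 0 0; 0 1/2 0; 0 0 1]
T3·…·T1 = [-3 0 0; 0 1/2 0; 0 0 1]
T4·…·T1 = [-3 -1/4 0; 0 1/2 0; 0 0 1]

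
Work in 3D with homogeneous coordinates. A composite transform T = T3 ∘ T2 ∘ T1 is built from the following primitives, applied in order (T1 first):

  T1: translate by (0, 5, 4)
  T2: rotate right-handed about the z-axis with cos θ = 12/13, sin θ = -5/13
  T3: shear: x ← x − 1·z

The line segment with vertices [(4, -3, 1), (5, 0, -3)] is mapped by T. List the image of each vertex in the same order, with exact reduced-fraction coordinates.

T1 translate by (0, 5, 4): (4, -3, 1) → (4, 2, 5); (5, 0, -3) → (5, 5, 1)
T2 rotate right-handed about the z-axis with cos θ = 12/13, sin θ = -5/13: (4, 2, 5) → (58/13, 4/13, 5); (5, 5, 1) → (85/13, 35/13, 1)
T3 shear: x ← x − 1·z: (58/13, 4/13, 5) → (-7/13, 4/13, 5); (85/13, 35/13, 1) → (72/13, 35/13, 1)

image vertices: (-7/13, 4/13, 5), (72/13, 35/13, 1)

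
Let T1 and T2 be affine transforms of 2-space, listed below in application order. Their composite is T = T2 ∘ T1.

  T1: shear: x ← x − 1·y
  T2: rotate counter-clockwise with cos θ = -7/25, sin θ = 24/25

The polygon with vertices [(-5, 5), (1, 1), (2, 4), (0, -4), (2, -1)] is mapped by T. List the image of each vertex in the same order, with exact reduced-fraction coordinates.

image vertices: (-2, -11), (-24/25, -7/25), (-82/25, -76/25), (68/25, 124/25), (3/25, 79/25)

T1 shear: x ← x − 1·y: (-5, 5) → (-10, 5); (1, 1) → (0, 1); (2, 4) → (-2, 4); (0, -4) → (4, -4); (2, -1) → (3, -1)
T2 rotate counter-clockwise with cos θ = -7/25, sin θ = 24/25: (-10, 5) → (-2, -11); (0, 1) → (-24/25, -7/25); (-2, 4) → (-82/25, -76/25); (4, -4) → (68/25, 124/25); (3, -1) → (3/25, 79/25)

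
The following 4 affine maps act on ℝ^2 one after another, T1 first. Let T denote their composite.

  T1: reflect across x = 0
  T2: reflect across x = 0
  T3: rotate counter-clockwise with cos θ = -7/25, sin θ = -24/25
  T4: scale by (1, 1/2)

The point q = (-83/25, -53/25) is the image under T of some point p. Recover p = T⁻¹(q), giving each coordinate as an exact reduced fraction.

p = (5, -2)

T1 = [-1 0 0; 0 1 0; 0 0 1]
T2·T1 = [1 0 0; 0 1 0; 0 0 1]
T3·…·T1 = [-7/25 24/25 0; -24/25 -7/25 0; 0 0 1]
T4·…·T1 = [-7/25 24/25 0; -12/25 -7/50 0; 0 0 1]
det M = 1/2; M⁻¹ = [-7/25 -48/25 0; 24/25 -14/25 0; 0 0 1]
M⁻¹ · (-83/25, -53/25)ᵀ = (5, -2)ᵀ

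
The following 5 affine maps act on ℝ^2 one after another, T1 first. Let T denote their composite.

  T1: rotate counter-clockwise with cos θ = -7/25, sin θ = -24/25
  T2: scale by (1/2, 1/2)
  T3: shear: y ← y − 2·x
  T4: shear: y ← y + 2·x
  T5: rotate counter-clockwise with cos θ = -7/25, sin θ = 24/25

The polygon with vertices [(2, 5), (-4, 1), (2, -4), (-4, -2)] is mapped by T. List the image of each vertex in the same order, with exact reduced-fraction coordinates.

T1 rotate counter-clockwise with cos θ = -7/25, sin θ = -24/25: (2, 5) → (106/25, -83/25); (-4, 1) → (52/25, 89/25); (2, -4) → (-22/5, -4/5); (-4, -2) → (-4/5, 22/5)
T2 scale by (1/2, 1/2): (106/25, -83/25) → (53/25, -83/50); (52/25, 89/25) → (26/25, 89/50); (-22/5, -4/5) → (-11/5, -2/5); (-4/5, 22/5) → (-2/5, 11/5)
T3 shear: y ← y − 2·x: (53/25, -83/50) → (53/25, -59/10); (26/25, 89/50) → (26/25, -3/10); (-11/5, -2/5) → (-11/5, 4); (-2/5, 11/5) → (-2/5, 3)
T4 shear: y ← y + 2·x: (53/25, -59/10) → (53/25, -83/50); (26/25, -3/10) → (26/25, 89/50); (-11/5, 4) → (-11/5, -2/5); (-2/5, 3) → (-2/5, 11/5)
T5 rotate counter-clockwise with cos θ = -7/25, sin θ = 24/25: (53/25, -83/50) → (1, 5/2); (26/25, 89/50) → (-2, 1/2); (-11/5, -2/5) → (1, -2); (-2/5, 11/5) → (-2, -1)

image vertices: (1, 5/2), (-2, 1/2), (1, -2), (-2, -1)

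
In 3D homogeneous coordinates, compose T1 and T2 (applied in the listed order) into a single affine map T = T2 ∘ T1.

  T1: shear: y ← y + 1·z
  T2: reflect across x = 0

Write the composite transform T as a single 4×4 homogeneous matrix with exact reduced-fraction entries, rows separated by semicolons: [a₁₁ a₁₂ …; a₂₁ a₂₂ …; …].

T = [-1 0 0 0; 0 1 1 0; 0 0 1 0; 0 0 0 1]

T1 = [1 0 0 0; 0 1 1 0; 0 0 1 0; 0 0 0 1]
T2·T1 = [-1 0 0 0; 0 1 1 0; 0 0 1 0; 0 0 0 1]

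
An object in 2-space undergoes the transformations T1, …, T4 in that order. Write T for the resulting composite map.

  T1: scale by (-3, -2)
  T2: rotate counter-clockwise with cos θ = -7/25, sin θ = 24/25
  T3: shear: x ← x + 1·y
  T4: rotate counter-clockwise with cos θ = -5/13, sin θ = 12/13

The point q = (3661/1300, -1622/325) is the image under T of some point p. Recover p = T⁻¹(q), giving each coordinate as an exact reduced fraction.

p = (-1/4, -5/2)

T1 = [-3 0 0; 0 -2 0; 0 0 1]
T2·T1 = [21/25 48/25 0; -72/25 14/25 0; 0 0 1]
T3·…·T1 = [-51/25 62/25 0; -72/25 14/25 0; 0 0 1]
T4·…·T1 = [1119/325 -478/325 0; -252/325 674/325 0; 0 0 1]
det M = 6; M⁻¹ = [337/975 239/975 0; 42/325 373/650 0; 0 0 1]
M⁻¹ · (3661/1300, -1622/325)ᵀ = (-1/4, -5/2)ᵀ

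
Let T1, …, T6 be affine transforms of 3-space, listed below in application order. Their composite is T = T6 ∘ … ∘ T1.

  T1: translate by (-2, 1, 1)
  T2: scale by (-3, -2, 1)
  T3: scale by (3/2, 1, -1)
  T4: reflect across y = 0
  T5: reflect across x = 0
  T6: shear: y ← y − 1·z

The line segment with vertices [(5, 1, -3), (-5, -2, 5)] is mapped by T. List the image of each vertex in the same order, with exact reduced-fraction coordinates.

image vertices: (27/2, 2, 2), (-63/2, 4, -6)

T1 translate by (-2, 1, 1): (5, 1, -3) → (3, 2, -2); (-5, -2, 5) → (-7, -1, 6)
T2 scale by (-3, -2, 1): (3, 2, -2) → (-9, -4, -2); (-7, -1, 6) → (21, 2, 6)
T3 scale by (3/2, 1, -1): (-9, -4, -2) → (-27/2, -4, 2); (21, 2, 6) → (63/2, 2, -6)
T4 reflect across y = 0: (-27/2, -4, 2) → (-27/2, 4, 2); (63/2, 2, -6) → (63/2, -2, -6)
T5 reflect across x = 0: (-27/2, 4, 2) → (27/2, 4, 2); (63/2, -2, -6) → (-63/2, -2, -6)
T6 shear: y ← y − 1·z: (27/2, 4, 2) → (27/2, 2, 2); (-63/2, -2, -6) → (-63/2, 4, -6)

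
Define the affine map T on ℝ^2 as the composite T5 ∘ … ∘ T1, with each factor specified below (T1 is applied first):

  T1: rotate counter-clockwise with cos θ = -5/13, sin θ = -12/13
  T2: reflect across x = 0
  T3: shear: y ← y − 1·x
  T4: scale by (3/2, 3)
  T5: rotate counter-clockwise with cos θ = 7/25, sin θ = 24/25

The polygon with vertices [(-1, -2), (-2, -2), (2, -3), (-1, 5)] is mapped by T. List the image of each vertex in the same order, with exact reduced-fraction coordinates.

T1 rotate counter-clockwise with cos θ = -5/13, sin θ = -12/13: (-1, -2) → (-19/13, 22/13); (-2, -2) → (-14/13, 34/13); (2, -3) → (-46/13, -9/13); (-1, 5) → (5, -1)
T2 reflect across x = 0: (-19/13, 22/13) → (19/13, 22/13); (-14/13, 34/13) → (14/13, 34/13); (-46/13, -9/13) → (46/13, -9/13); (5, -1) → (-5, -1)
T3 shear: y ← y − 1·x: (19/13, 22/13) → (19/13, 3/13); (14/13, 34/13) → (14/13, 20/13); (46/13, -9/13) → (46/13, -55/13); (-5, -1) → (-5, 4)
T4 scale by (3/2, 3): (19/13, 3/13) → (57/26, 9/13); (14/13, 20/13) → (21/13, 60/13); (46/13, -55/13) → (69/13, -165/13); (-5, 4) → (-15/2, 12)
T5 rotate counter-clockwise with cos θ = 7/25, sin θ = 24/25: (57/26, 9/13) → (-33/650, 747/325); (21/13, 60/13) → (-1293/325, 924/325); (69/13, -165/13) → (4443/325, 501/325); (-15/2, 12) → (-681/50, -96/25)

image vertices: (-33/650, 747/325), (-1293/325, 924/325), (4443/325, 501/325), (-681/50, -96/25)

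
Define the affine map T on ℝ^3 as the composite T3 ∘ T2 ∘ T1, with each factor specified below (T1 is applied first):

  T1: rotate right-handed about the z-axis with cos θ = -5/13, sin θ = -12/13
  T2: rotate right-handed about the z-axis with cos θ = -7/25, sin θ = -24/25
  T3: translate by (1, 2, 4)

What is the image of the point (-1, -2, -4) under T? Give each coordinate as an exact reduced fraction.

T(p) = (986/325, 952/325, 0)

T1 rotate right-handed about the z-axis with cos θ = -5/13, sin θ = -12/13: (-1, -2, -4) → (-19/13, 22/13, -4)
T2 rotate right-handed about the z-axis with cos θ = -7/25, sin θ = -24/25: (-19/13, 22/13, -4) → (661/325, 302/325, -4)
T3 translate by (1, 2, 4): (661/325, 302/325, -4) → (986/325, 952/325, 0)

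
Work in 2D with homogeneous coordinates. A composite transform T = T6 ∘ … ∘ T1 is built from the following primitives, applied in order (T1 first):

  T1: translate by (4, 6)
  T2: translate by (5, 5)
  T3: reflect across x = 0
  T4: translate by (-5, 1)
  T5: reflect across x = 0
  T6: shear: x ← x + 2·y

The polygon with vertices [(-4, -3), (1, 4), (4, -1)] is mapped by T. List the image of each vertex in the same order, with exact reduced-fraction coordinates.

image vertices: (28, 9), (47, 16), (40, 11)

T1 translate by (4, 6): (-4, -3) → (0, 3); (1, 4) → (5, 10); (4, -1) → (8, 5)
T2 translate by (5, 5): (0, 3) → (5, 8); (5, 10) → (10, 15); (8, 5) → (13, 10)
T3 reflect across x = 0: (5, 8) → (-5, 8); (10, 15) → (-10, 15); (13, 10) → (-13, 10)
T4 translate by (-5, 1): (-5, 8) → (-10, 9); (-10, 15) → (-15, 16); (-13, 10) → (-18, 11)
T5 reflect across x = 0: (-10, 9) → (10, 9); (-15, 16) → (15, 16); (-18, 11) → (18, 11)
T6 shear: x ← x + 2·y: (10, 9) → (28, 9); (15, 16) → (47, 16); (18, 11) → (40, 11)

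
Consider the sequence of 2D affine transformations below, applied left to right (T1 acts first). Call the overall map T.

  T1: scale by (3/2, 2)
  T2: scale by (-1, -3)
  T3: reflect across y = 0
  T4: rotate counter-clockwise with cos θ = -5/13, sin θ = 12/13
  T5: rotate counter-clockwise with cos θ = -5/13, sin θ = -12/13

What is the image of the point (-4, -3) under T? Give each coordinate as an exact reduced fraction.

T1 scale by (3/2, 2): (-4, -3) → (-6, -6)
T2 scale by (-1, -3): (-6, -6) → (6, 18)
T3 reflect across y = 0: (6, 18) → (6, -18)
T4 rotate counter-clockwise with cos θ = -5/13, sin θ = 12/13: (6, -18) → (186/13, 162/13)
T5 rotate counter-clockwise with cos θ = -5/13, sin θ = -12/13: (186/13, 162/13) → (6, -18)

T(p) = (6, -18)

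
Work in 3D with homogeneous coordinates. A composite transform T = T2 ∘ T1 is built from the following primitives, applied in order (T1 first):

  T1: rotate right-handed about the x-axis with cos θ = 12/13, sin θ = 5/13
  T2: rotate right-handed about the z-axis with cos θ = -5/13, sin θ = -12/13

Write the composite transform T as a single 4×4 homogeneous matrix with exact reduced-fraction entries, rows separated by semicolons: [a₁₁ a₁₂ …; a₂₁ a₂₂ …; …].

T = [-5/13 144/169 -60/169 0; -12/13 -60/169 25/169 0; 0 5/13 12/13 0; 0 0 0 1]

T1 = [1 0 0 0; 0 12/13 -5/13 0; 0 5/13 12/13 0; 0 0 0 1]
T2·T1 = [-5/13 144/169 -60/169 0; -12/13 -60/169 25/169 0; 0 5/13 12/13 0; 0 0 0 1]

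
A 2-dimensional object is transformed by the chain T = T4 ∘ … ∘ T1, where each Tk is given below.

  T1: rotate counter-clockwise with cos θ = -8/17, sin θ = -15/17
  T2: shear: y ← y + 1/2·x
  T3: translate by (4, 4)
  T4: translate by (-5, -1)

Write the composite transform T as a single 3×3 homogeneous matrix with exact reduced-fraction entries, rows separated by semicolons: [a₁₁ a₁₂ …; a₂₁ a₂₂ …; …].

T1 = [-8/17 15/17 0; -15/17 -8/17 0; 0 0 1]
T2·T1 = [-8/17 15/17 0; -19/17 -1/34 0; 0 0 1]
T3·…·T1 = [-8/17 15/17 4; -19/17 -1/34 4; 0 0 1]
T4·…·T1 = [-8/17 15/17 -1; -19/17 -1/34 3; 0 0 1]

T = [-8/17 15/17 -1; -19/17 -1/34 3; 0 0 1]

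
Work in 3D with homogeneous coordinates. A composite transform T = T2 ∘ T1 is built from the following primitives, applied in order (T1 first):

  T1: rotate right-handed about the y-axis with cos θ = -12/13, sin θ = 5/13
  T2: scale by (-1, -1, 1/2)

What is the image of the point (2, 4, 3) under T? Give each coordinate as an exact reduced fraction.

T(p) = (9/13, -4, -23/13)

T1 rotate right-handed about the y-axis with cos θ = -12/13, sin θ = 5/13: (2, 4, 3) → (-9/13, 4, -46/13)
T2 scale by (-1, -1, 1/2): (-9/13, 4, -46/13) → (9/13, -4, -23/13)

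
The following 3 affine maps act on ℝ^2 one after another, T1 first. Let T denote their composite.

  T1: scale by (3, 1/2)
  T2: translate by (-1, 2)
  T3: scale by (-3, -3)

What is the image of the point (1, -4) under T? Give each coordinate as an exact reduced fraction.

T(p) = (-6, 0)

T1 scale by (3, 1/2): (1, -4) → (3, -2)
T2 translate by (-1, 2): (3, -2) → (2, 0)
T3 scale by (-3, -3): (2, 0) → (-6, 0)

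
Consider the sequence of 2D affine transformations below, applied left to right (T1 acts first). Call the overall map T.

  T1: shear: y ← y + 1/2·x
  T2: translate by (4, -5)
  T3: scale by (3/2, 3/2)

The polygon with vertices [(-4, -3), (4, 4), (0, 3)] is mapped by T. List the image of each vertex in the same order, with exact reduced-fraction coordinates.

T1 shear: y ← y + 1/2·x: (-4, -3) → (-4, -5); (4, 4) → (4, 6); (0, 3) → (0, 3)
T2 translate by (4, -5): (-4, -5) → (0, -10); (4, 6) → (8, 1); (0, 3) → (4, -2)
T3 scale by (3/2, 3/2): (0, -10) → (0, -15); (8, 1) → (12, 3/2); (4, -2) → (6, -3)

image vertices: (0, -15), (12, 3/2), (6, -3)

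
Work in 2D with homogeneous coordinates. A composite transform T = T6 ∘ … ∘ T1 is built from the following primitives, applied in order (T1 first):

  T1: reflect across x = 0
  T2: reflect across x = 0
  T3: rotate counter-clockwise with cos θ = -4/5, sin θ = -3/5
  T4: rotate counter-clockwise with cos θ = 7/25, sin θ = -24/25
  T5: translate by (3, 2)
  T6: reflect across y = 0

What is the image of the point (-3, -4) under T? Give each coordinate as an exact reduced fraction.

T1 reflect across x = 0: (-3, -4) → (3, -4)
T2 reflect across x = 0: (3, -4) → (-3, -4)
T3 rotate counter-clockwise with cos θ = -4/5, sin θ = -3/5: (-3, -4) → (0, 5)
T4 rotate counter-clockwise with cos θ = 7/25, sin θ = -24/25: (0, 5) → (24/5, 7/5)
T5 translate by (3, 2): (24/5, 7/5) → (39/5, 17/5)
T6 reflect across y = 0: (39/5, 17/5) → (39/5, -17/5)

T(p) = (39/5, -17/5)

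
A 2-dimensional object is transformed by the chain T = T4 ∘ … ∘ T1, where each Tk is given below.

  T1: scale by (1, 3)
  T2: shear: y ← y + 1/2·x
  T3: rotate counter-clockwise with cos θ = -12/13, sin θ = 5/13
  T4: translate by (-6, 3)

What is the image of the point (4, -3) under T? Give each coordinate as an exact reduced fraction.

T(p) = (-7, 11)

T1 scale by (1, 3): (4, -3) → (4, -9)
T2 shear: y ← y + 1/2·x: (4, -9) → (4, -7)
T3 rotate counter-clockwise with cos θ = -12/13, sin θ = 5/13: (4, -7) → (-1, 8)
T4 translate by (-6, 3): (-1, 8) → (-7, 11)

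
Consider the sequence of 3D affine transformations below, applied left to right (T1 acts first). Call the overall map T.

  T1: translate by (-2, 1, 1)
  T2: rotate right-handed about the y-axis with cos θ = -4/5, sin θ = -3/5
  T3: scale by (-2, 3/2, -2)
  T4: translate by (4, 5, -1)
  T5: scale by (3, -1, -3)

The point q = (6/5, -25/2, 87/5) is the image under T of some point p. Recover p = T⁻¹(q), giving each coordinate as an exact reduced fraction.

p = (2, 4, -4)

T1 = [1 0 0 -2; 0 1 0 1; 0 0 1 1; 0 0 0 1]
T2·T1 = [-4/5 0 -3/5 1; 0 1 0 1; 3/5 0 -4/5 -2; 0 0 0 1]
T3·…·T1 = [8/5 0 6/5 -2; 0 3/2 0 3/2; -6/5 0 8/5 4; 0 0 0 1]
T4·…·T1 = [8/5 0 6/5 2; 0 3/2 0 13/2; -6/5 0 8/5 3; 0 0 0 1]
T5·…·T1 = [24/5 0 18/5 6; 0 -3/2 0 -13/2; 18/5 0 -24/5 -9; 0 0 0 1]
det M = 54; M⁻¹ = [2/15 0 1/10 1/10; 0 -2/3 0 -13/3; 1/10 0 -2/15 -9/5; 0 0 0 1]
M⁻¹ · (6/5, -25/2, 87/5)ᵀ = (2, 4, -4)ᵀ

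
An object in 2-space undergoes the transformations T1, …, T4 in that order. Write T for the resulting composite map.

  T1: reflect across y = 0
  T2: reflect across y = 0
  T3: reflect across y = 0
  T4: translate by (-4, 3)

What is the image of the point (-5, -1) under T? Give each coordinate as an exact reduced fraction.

T(p) = (-9, 4)

T1 reflect across y = 0: (-5, -1) → (-5, 1)
T2 reflect across y = 0: (-5, 1) → (-5, -1)
T3 reflect across y = 0: (-5, -1) → (-5, 1)
T4 translate by (-4, 3): (-5, 1) → (-9, 4)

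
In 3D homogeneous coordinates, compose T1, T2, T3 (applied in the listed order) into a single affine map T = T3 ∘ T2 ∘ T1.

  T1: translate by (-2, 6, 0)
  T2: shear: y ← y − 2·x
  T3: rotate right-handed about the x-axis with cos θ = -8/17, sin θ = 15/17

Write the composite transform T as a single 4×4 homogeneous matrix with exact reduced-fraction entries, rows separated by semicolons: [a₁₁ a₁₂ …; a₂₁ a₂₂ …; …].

T1 = [1 0 0 -2; 0 1 0 6; 0 0 1 0; 0 0 0 1]
T2·T1 = [1 0 0 -2; -2 1 0 10; 0 0 1 0; 0 0 0 1]
T3·…·T1 = [1 0 0 -2; 16/17 -8/17 -15/17 -80/17; -30/17 15/17 -8/17 150/17; 0 0 0 1]

T = [1 0 0 -2; 16/17 -8/17 -15/17 -80/17; -30/17 15/17 -8/17 150/17; 0 0 0 1]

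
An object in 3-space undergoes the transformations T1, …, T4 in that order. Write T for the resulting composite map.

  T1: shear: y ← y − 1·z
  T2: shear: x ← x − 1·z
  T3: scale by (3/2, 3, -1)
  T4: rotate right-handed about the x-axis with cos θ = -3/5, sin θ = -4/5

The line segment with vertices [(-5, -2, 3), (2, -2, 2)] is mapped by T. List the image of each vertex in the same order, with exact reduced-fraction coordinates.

T1 shear: y ← y − 1·z: (-5, -2, 3) → (-5, -5, 3); (2, -2, 2) → (2, -4, 2)
T2 shear: x ← x − 1·z: (-5, -5, 3) → (-8, -5, 3); (2, -4, 2) → (0, -4, 2)
T3 scale by (3/2, 3, -1): (-8, -5, 3) → (-12, -15, -3); (0, -4, 2) → (0, -12, -2)
T4 rotate right-handed about the x-axis with cos θ = -3/5, sin θ = -4/5: (-12, -15, -3) → (-12, 33/5, 69/5); (0, -12, -2) → (0, 28/5, 54/5)

image vertices: (-12, 33/5, 69/5), (0, 28/5, 54/5)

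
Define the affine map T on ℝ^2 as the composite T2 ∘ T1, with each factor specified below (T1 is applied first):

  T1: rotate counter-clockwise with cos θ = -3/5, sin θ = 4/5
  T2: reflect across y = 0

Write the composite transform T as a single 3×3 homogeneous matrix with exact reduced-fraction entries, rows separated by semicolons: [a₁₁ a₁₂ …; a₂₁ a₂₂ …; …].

T1 = [-3/5 -4/5 0; 4/5 -3/5 0; 0 0 1]
T2·T1 = [-3/5 -4/5 0; -4/5 3/5 0; 0 0 1]

T = [-3/5 -4/5 0; -4/5 3/5 0; 0 0 1]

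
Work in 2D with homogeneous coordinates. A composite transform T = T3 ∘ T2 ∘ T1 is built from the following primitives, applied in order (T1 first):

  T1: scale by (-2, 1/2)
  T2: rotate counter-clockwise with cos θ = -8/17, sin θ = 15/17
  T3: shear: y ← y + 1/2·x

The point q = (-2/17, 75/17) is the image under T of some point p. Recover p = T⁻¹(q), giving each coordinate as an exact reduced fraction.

T1 = [-2 0 0; 0 1/2 0; 0 0 1]
T2·T1 = [16/17 -15/34 0; -30/17 -4/17 0; 0 0 1]
T3·…·T1 = [16/17 -15/34 0; -22/17 -31/68 0; 0 0 1]
det M = -1; M⁻¹ = [31/68 -15/34 0; -22/17 -16/17 0; 0 0 1]
M⁻¹ · (-2/17, 75/17)ᵀ = (-2, -4)ᵀ

p = (-2, -4)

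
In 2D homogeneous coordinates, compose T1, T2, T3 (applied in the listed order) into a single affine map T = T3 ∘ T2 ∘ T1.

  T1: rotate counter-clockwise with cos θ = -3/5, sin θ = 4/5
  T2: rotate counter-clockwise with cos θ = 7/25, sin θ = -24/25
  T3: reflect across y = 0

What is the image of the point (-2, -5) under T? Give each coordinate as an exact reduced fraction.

T(p) = (14/5, 23/5)

T1 rotate counter-clockwise with cos θ = -3/5, sin θ = 4/5: (-2, -5) → (26/5, 7/5)
T2 rotate counter-clockwise with cos θ = 7/25, sin θ = -24/25: (26/5, 7/5) → (14/5, -23/5)
T3 reflect across y = 0: (14/5, -23/5) → (14/5, 23/5)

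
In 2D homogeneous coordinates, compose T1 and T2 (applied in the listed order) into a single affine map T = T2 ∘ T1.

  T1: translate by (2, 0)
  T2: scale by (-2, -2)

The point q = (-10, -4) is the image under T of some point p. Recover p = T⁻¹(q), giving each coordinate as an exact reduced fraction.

p = (3, 2)

T1 = [1 0 2; 0 1 0; 0 0 1]
T2·T1 = [-2 0 -4; 0 -2 0; 0 0 1]
det M = 4; M⁻¹ = [-1/2 0 -2; 0 -1/2 0; 0 0 1]
M⁻¹ · (-10, -4)ᵀ = (3, 2)ᵀ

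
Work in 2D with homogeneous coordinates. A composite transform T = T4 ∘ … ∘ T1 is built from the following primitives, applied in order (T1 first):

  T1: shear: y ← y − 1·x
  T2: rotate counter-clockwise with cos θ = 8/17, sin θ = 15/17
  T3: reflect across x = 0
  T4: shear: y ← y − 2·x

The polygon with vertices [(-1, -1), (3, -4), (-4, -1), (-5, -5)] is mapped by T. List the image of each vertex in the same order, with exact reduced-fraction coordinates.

image vertices: (8/17, -31/17), (-129/17, 247/17), (77/17, -190/17), (40/17, -155/17)

T1 shear: y ← y − 1·x: (-1, -1) → (-1, 0); (3, -4) → (3, -7); (-4, -1) → (-4, 3); (-5, -5) → (-5, 0)
T2 rotate counter-clockwise with cos θ = 8/17, sin θ = 15/17: (-1, 0) → (-8/17, -15/17); (3, -7) → (129/17, -11/17); (-4, 3) → (-77/17, -36/17); (-5, 0) → (-40/17, -75/17)
T3 reflect across x = 0: (-8/17, -15/17) → (8/17, -15/17); (129/17, -11/17) → (-129/17, -11/17); (-77/17, -36/17) → (77/17, -36/17); (-40/17, -75/17) → (40/17, -75/17)
T4 shear: y ← y − 2·x: (8/17, -15/17) → (8/17, -31/17); (-129/17, -11/17) → (-129/17, 247/17); (77/17, -36/17) → (77/17, -190/17); (40/17, -75/17) → (40/17, -155/17)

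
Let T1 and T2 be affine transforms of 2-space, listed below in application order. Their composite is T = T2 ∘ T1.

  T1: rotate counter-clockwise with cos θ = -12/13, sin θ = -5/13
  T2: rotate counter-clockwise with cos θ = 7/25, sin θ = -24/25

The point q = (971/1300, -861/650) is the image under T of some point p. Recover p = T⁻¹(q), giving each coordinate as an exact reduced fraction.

T1 = [-12/13 5/13 0; -5/13 -12/13 0; 0 0 1]
T2·T1 = [-204/325 -253/325 0; 253/325 -204/325 0; 0 0 1]
det M = 1; M⁻¹ = [-204/325 253/325 0; -253/325 -204/325 0; 0 0 1]
M⁻¹ · (971/1300, -861/650)ᵀ = (-3/2, 1/4)ᵀ

p = (-3/2, 1/4)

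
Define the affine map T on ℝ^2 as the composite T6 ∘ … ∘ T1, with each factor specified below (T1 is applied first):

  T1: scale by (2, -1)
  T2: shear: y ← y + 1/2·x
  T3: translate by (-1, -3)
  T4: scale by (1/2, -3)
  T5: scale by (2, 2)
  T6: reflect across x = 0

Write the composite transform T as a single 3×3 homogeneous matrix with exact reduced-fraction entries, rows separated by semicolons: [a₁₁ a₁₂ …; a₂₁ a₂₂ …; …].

T = [-2 0 1; -6 6 18; 0 0 1]

T1 = [2 0 0; 0 -1 0; 0 0 1]
T2·T1 = [2 0 0; 1 -1 0; 0 0 1]
T3·…·T1 = [2 0 -1; 1 -1 -3; 0 0 1]
T4·…·T1 = [1 0 -1/2; -3 3 9; 0 0 1]
T5·…·T1 = [2 0 -1; -6 6 18; 0 0 1]
T6·…·T1 = [-2 0 1; -6 6 18; 0 0 1]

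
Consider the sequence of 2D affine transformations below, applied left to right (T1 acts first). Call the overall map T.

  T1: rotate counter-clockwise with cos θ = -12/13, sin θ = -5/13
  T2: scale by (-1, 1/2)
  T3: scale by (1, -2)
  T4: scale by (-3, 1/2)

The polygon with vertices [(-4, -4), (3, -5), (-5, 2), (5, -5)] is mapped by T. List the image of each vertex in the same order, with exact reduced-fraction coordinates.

T1 rotate counter-clockwise with cos θ = -12/13, sin θ = -5/13: (-4, -4) → (28/13, 68/13); (3, -5) → (-61/13, 45/13); (-5, 2) → (70/13, 1/13); (5, -5) → (-85/13, 35/13)
T2 scale by (-1, 1/2): (28/13, 68/13) → (-28/13, 34/13); (-61/13, 45/13) → (61/13, 45/26); (70/13, 1/13) → (-70/13, 1/26); (-85/13, 35/13) → (85/13, 35/26)
T3 scale by (1, -2): (-28/13, 34/13) → (-28/13, -68/13); (61/13, 45/26) → (61/13, -45/13); (-70/13, 1/26) → (-70/13, -1/13); (85/13, 35/26) → (85/13, -35/13)
T4 scale by (-3, 1/2): (-28/13, -68/13) → (84/13, -34/13); (61/13, -45/13) → (-183/13, -45/26); (-70/13, -1/13) → (210/13, -1/26); (85/13, -35/13) → (-255/13, -35/26)

image vertices: (84/13, -34/13), (-183/13, -45/26), (210/13, -1/26), (-255/13, -35/26)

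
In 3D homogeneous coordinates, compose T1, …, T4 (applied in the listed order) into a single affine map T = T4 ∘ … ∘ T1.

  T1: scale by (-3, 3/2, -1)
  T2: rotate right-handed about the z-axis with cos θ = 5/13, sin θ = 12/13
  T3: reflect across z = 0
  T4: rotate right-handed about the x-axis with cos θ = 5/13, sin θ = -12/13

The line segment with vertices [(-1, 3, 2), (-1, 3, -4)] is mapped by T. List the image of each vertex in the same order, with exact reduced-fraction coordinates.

T1 scale by (-3, 3/2, -1): (-1, 3, 2) → (3, 9/2, -2); (-1, 3, -4) → (3, 9/2, 4)
T2 rotate right-handed about the z-axis with cos θ = 5/13, sin θ = 12/13: (3, 9/2, -2) → (-3, 9/2, -2); (3, 9/2, 4) → (-3, 9/2, 4)
T3 reflect across z = 0: (-3, 9/2, -2) → (-3, 9/2, 2); (-3, 9/2, 4) → (-3, 9/2, -4)
T4 rotate right-handed about the x-axis with cos θ = 5/13, sin θ = -12/13: (-3, 9/2, 2) → (-3, 93/26, -44/13); (-3, 9/2, -4) → (-3, -51/26, -74/13)

image vertices: (-3, 93/26, -44/13), (-3, -51/26, -74/13)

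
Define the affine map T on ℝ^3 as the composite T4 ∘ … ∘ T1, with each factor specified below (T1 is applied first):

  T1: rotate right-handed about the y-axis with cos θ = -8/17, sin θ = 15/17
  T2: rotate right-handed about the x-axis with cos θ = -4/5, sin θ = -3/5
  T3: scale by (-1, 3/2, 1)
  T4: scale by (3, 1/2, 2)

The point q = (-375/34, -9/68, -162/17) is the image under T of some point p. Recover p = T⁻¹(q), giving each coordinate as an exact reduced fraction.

T1 = [-8/17 0 15/17 0; 0 1 0 0; -15/17 0 -8/17 0; 0 0 0 1]
T2·T1 = [-8/17 0 15/17 0; -9/17 -4/5 -24/85 0; 12/17 -3/5 32/85 0; 0 0 0 1]
T3·…·T1 = [8/17 0 -15/17 0; -27/34 -6/5 -36/85 0; 12/17 -3/5 32/85 0; 0 0 0 1]
T4·…·T1 = [24/17 0 -45/17 0; -27/68 -3/5 -18/85 0; 24/17 -6/5 64/85 0; 0 0 0 1]
det M = -9/2; M⁻¹ = [8/51 -12/17 6/17 0; 0 -16/15 -3/10 0; -5/17 -32/85 16/85 0; 0 0 0 1]
M⁻¹ · (-375/34, -9/68, -162/17)ᵀ = (-5, 3, 3/2)ᵀ

p = (-5, 3, 3/2)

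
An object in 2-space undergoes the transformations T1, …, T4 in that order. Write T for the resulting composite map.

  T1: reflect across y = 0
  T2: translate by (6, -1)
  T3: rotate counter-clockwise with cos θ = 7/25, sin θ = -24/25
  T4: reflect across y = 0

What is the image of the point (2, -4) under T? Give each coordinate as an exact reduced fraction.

T(p) = (128/25, 171/25)

T1 reflect across y = 0: (2, -4) → (2, 4)
T2 translate by (6, -1): (2, 4) → (8, 3)
T3 rotate counter-clockwise with cos θ = 7/25, sin θ = -24/25: (8, 3) → (128/25, -171/25)
T4 reflect across y = 0: (128/25, -171/25) → (128/25, 171/25)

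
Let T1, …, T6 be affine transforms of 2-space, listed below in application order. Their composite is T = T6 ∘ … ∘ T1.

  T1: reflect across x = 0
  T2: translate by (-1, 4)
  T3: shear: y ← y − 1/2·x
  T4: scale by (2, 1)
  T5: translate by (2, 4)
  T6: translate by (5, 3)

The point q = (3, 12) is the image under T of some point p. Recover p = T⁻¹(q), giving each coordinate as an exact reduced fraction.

T1 = [-1 0 0; 0 1 0; 0 0 1]
T2·T1 = [-1 0 -1; 0 1 4; 0 0 1]
T3·…·T1 = [-1 0 -1; 1/2 1 9/2; 0 0 1]
T4·…·T1 = [-2 0 -2; 1/2 1 9/2; 0 0 1]
T5·…·T1 = [-2 0 0; 1/2 1 17/2; 0 0 1]
T6·…·T1 = [-2 0 5; 1/2 1 23/2; 0 0 1]
det M = -2; M⁻¹ = [-1/2 0 5/2; 1/4 1 -51/4; 0 0 1]
M⁻¹ · (3, 12)ᵀ = (1, 0)ᵀ

p = (1, 0)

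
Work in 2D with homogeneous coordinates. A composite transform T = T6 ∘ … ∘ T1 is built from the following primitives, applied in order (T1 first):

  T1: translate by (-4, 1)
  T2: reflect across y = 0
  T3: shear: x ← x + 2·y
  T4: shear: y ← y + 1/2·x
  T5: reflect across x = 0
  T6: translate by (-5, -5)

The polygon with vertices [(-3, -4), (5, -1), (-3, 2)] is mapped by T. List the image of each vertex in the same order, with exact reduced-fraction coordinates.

image vertices: (-4, -5/2), (-6, -9/2), (8, -29/2)

T1 translate by (-4, 1): (-3, -4) → (-7, -3); (5, -1) → (1, 0); (-3, 2) → (-7, 3)
T2 reflect across y = 0: (-7, -3) → (-7, 3); (1, 0) → (1, 0); (-7, 3) → (-7, -3)
T3 shear: x ← x + 2·y: (-7, 3) → (-1, 3); (1, 0) → (1, 0); (-7, -3) → (-13, -3)
T4 shear: y ← y + 1/2·x: (-1, 3) → (-1, 5/2); (1, 0) → (1, 1/2); (-13, -3) → (-13, -19/2)
T5 reflect across x = 0: (-1, 5/2) → (1, 5/2); (1, 1/2) → (-1, 1/2); (-13, -19/2) → (13, -19/2)
T6 translate by (-5, -5): (1, 5/2) → (-4, -5/2); (-1, 1/2) → (-6, -9/2); (13, -19/2) → (8, -29/2)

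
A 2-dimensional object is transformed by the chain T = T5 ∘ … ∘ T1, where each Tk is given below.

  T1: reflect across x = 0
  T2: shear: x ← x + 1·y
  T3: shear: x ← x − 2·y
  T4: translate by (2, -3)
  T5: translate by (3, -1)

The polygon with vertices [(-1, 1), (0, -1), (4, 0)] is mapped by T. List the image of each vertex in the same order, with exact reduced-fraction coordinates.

T1 reflect across x = 0: (-1, 1) → (1, 1); (0, -1) → (0, -1); (4, 0) → (-4, 0)
T2 shear: x ← x + 1·y: (1, 1) → (2, 1); (0, -1) → (-1, -1); (-4, 0) → (-4, 0)
T3 shear: x ← x − 2·y: (2, 1) → (0, 1); (-1, -1) → (1, -1); (-4, 0) → (-4, 0)
T4 translate by (2, -3): (0, 1) → (2, -2); (1, -1) → (3, -4); (-4, 0) → (-2, -3)
T5 translate by (3, -1): (2, -2) → (5, -3); (3, -4) → (6, -5); (-2, -3) → (1, -4)

image vertices: (5, -3), (6, -5), (1, -4)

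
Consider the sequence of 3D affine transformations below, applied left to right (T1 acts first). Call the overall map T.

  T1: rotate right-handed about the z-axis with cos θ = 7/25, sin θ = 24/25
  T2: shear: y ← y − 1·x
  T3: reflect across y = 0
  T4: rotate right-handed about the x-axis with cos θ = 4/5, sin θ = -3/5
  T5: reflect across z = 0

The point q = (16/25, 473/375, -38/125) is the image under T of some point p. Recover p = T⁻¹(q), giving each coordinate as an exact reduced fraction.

T1 = [7/25 -24/25 0 0; 24/25 7/25 0 0; 0 0 1 0; 0 0 0 1]
T2·T1 = [7/25 -24/25 0 0; 17/25 31/25 0 0; 0 0 1 0; 0 0 0 1]
T3·…·T1 = [7/25 -24/25 0 0; -17/25 -31/25 0 0; 0 0 1 0; 0 0 0 1]
T4·…·T1 = [7/25 -24/25 0 0; -68/125 -124/125 3/5 0; 51/125 93/125 4/5 0; 0 0 0 1]
T5·…·T1 = [7/25 -24/25 0 0; -68/125 -124/125 3/5 0; -51/125 -93/125 -4/5 0; 0 0 0 1]
det M = 1; M⁻¹ = [31/25 -96/125 -72/125 0; -17/25 -28/125 -21/125 0; 0 3/5 -4/5 0; 0 0 0 1]
M⁻¹ · (16/25, 473/375, -38/125)ᵀ = (0, -2/3, 1)ᵀ

p = (0, -2/3, 1)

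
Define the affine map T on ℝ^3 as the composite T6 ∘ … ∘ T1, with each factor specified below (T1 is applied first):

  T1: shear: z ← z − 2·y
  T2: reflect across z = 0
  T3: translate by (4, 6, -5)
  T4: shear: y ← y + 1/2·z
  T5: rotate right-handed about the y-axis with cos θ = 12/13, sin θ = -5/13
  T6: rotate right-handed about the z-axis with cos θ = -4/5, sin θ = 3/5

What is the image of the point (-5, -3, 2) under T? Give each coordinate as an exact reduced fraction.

T1 shear: z ← z − 2·y: (-5, -3, 2) → (-5, -3, 8)
T2 reflect across z = 0: (-5, -3, 8) → (-5, -3, -8)
T3 translate by (4, 6, -5): (-5, -3, -8) → (-1, 3, -13)
T4 shear: y ← y + 1/2·z: (-1, 3, -13) → (-1, -7/2, -13)
T5 rotate right-handed about the y-axis with cos θ = 12/13, sin θ = -5/13: (-1, -7/2, -13) → (53/13, -7/2, -161/13)
T6 rotate right-handed about the z-axis with cos θ = -4/5, sin θ = 3/5: (53/13, -7/2, -161/13) → (-151/130, 341/65, -161/13)

T(p) = (-151/130, 341/65, -161/13)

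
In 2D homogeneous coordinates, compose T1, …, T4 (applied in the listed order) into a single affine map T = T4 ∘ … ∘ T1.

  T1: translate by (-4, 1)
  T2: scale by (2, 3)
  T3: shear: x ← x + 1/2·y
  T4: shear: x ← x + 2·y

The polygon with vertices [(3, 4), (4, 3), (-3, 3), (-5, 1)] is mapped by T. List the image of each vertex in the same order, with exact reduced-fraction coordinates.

image vertices: (71/2, 15), (30, 12), (16, 12), (-3, 6)

T1 translate by (-4, 1): (3, 4) → (-1, 5); (4, 3) → (0, 4); (-3, 3) → (-7, 4); (-5, 1) → (-9, 2)
T2 scale by (2, 3): (-1, 5) → (-2, 15); (0, 4) → (0, 12); (-7, 4) → (-14, 12); (-9, 2) → (-18, 6)
T3 shear: x ← x + 1/2·y: (-2, 15) → (11/2, 15); (0, 12) → (6, 12); (-14, 12) → (-8, 12); (-18, 6) → (-15, 6)
T4 shear: x ← x + 2·y: (11/2, 15) → (71/2, 15); (6, 12) → (30, 12); (-8, 12) → (16, 12); (-15, 6) → (-3, 6)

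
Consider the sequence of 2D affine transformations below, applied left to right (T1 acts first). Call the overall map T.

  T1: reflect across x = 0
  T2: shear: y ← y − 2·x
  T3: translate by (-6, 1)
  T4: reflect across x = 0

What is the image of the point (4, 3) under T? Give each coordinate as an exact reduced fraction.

T(p) = (10, 12)

T1 reflect across x = 0: (4, 3) → (-4, 3)
T2 shear: y ← y − 2·x: (-4, 3) → (-4, 11)
T3 translate by (-6, 1): (-4, 11) → (-10, 12)
T4 reflect across x = 0: (-10, 12) → (10, 12)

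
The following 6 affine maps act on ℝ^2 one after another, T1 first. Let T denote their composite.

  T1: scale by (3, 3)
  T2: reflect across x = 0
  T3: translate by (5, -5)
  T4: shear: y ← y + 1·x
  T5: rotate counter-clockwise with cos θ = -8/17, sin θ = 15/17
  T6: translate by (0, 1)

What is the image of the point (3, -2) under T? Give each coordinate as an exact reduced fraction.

T(p) = (257/17, 77/17)

T1 scale by (3, 3): (3, -2) → (9, -6)
T2 reflect across x = 0: (9, -6) → (-9, -6)
T3 translate by (5, -5): (-9, -6) → (-4, -11)
T4 shear: y ← y + 1·x: (-4, -11) → (-4, -15)
T5 rotate counter-clockwise with cos θ = -8/17, sin θ = 15/17: (-4, -15) → (257/17, 60/17)
T6 translate by (0, 1): (257/17, 60/17) → (257/17, 77/17)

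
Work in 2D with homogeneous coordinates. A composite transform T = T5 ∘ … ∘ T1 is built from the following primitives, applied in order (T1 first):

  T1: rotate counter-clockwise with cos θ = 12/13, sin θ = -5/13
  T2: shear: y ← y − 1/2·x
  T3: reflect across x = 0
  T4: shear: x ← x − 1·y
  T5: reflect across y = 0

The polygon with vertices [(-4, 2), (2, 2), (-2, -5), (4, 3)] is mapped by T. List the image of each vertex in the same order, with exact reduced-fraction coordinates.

image vertices: (-25/13, -63/13), (-31/13, 3/13), (149/26, 51/26), (-95/26, 31/26)

T1 rotate counter-clockwise with cos θ = 12/13, sin θ = -5/13: (-4, 2) → (-38/13, 44/13); (2, 2) → (34/13, 14/13); (-2, -5) → (-49/13, -50/13); (4, 3) → (63/13, 16/13)
T2 shear: y ← y − 1/2·x: (-38/13, 44/13) → (-38/13, 63/13); (34/13, 14/13) → (34/13, -3/13); (-49/13, -50/13) → (-49/13, -51/26); (63/13, 16/13) → (63/13, -31/26)
T3 reflect across x = 0: (-38/13, 63/13) → (38/13, 63/13); (34/13, -3/13) → (-34/13, -3/13); (-49/13, -51/26) → (49/13, -51/26); (63/13, -31/26) → (-63/13, -31/26)
T4 shear: x ← x − 1·y: (38/13, 63/13) → (-25/13, 63/13); (-34/13, -3/13) → (-31/13, -3/13); (49/13, -51/26) → (149/26, -51/26); (-63/13, -31/26) → (-95/26, -31/26)
T5 reflect across y = 0: (-25/13, 63/13) → (-25/13, -63/13); (-31/13, -3/13) → (-31/13, 3/13); (149/26, -51/26) → (149/26, 51/26); (-95/26, -31/26) → (-95/26, 31/26)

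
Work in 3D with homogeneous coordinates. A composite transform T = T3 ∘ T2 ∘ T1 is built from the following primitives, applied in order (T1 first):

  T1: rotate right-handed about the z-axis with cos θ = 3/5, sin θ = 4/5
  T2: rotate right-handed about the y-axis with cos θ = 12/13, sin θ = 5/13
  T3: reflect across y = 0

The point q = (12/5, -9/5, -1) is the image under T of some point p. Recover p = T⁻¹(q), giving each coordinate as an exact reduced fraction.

p = (3, -1, 0)

T1 = [3/5 -4/5 0 0; 4/5 3/5 0 0; 0 0 1 0; 0 0 0 1]
T2·T1 = [36/65 -48/65 5/13 0; 4/5 3/5 0 0; -3/13 4/13 12/13 0; 0 0 0 1]
T3·…·T1 = [36/65 -48/65 5/13 0; -4/5 -3/5 0 0; -3/13 4/13 12/13 0; 0 0 0 1]
det M = -1; M⁻¹ = [36/65 -4/5 -3/13 0; -48/65 -3/5 4/13 0; 5/13 0 12/13 0; 0 0 0 1]
M⁻¹ · (12/5, -9/5, -1)ᵀ = (3, -1, 0)ᵀ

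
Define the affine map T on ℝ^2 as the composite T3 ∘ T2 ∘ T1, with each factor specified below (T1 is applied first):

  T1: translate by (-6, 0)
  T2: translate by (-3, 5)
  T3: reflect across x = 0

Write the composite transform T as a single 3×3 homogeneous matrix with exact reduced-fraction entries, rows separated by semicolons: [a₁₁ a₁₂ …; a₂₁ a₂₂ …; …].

T1 = [1 0 -6; 0 1 0; 0 0 1]
T2·T1 = [1 0 -9; 0 1 5; 0 0 1]
T3·…·T1 = [-1 0 9; 0 1 5; 0 0 1]

T = [-1 0 9; 0 1 5; 0 0 1]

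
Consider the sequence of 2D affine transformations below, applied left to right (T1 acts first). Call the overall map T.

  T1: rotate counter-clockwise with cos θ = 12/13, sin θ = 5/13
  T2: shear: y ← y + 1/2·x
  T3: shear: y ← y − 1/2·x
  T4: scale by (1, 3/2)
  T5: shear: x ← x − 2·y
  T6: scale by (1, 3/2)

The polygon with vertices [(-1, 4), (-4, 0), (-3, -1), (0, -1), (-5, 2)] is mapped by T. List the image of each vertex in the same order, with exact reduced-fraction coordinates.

T1 rotate counter-clockwise with cos θ = 12/13, sin θ = 5/13: (-1, 4) → (-32/13, 43/13); (-4, 0) → (-48/13, -20/13); (-3, -1) → (-31/13, -27/13); (0, -1) → (5/13, -12/13); (-5, 2) → (-70/13, -1/13)
T2 shear: y ← y + 1/2·x: (-32/13, 43/13) → (-32/13, 27/13); (-48/13, -20/13) → (-48/13, -44/13); (-31/13, -27/13) → (-31/13, -85/26); (5/13, -12/13) → (5/13, -19/26); (-70/13, -1/13) → (-70/13, -36/13)
T3 shear: y ← y − 1/2·x: (-32/13, 27/13) → (-32/13, 43/13); (-48/13, -44/13) → (-48/13, -20/13); (-31/13, -85/26) → (-31/13, -27/13); (5/13, -19/26) → (5/13, -12/13); (-70/13, -36/13) → (-70/13, -1/13)
T4 scale by (1, 3/2): (-32/13, 43/13) → (-32/13, 129/26); (-48/13, -20/13) → (-48/13, -30/13); (-31/13, -27/13) → (-31/13, -81/26); (5/13, -12/13) → (5/13, -18/13); (-70/13, -1/13) → (-70/13, -3/26)
T5 shear: x ← x − 2·y: (-32/13, 129/26) → (-161/13, 129/26); (-48/13, -30/13) → (12/13, -30/13); (-31/13, -81/26) → (50/13, -81/26); (5/13, -18/13) → (41/13, -18/13); (-70/13, -3/26) → (-67/13, -3/26)
T6 scale by (1, 3/2): (-161/13, 129/26) → (-161/13, 387/52); (12/13, -30/13) → (12/13, -45/13); (50/13, -81/26) → (50/13, -243/52); (41/13, -18/13) → (41/13, -27/13); (-67/13, -3/26) → (-67/13, -9/52)

image vertices: (-161/13, 387/52), (12/13, -45/13), (50/13, -243/52), (41/13, -27/13), (-67/13, -9/52)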